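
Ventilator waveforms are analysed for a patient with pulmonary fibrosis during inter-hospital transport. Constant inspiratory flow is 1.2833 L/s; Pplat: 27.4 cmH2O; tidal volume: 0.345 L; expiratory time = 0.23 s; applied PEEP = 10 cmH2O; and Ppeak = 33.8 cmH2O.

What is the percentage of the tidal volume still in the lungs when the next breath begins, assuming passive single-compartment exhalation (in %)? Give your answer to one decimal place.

R = (PIP − Pplat)/V̇ = (33.8 − 27.4) / 1.2833 = 6.4/1.2833 = 4.987 cmH2O·s/L.
C = Vt/(Pplat − PEEP) = 345.0 / (27.4 − 10) = 345.0/17.4 = 19.828 mL/cmH2O.
τ = R × C = 4.987 × 0.01983 L/cmH2O = 0.09889 s.
Fraction remaining at end-expiration = e^(−Te/τ) = e^(−0.23/0.09889) = 0.0977 → 9.77%.

9.8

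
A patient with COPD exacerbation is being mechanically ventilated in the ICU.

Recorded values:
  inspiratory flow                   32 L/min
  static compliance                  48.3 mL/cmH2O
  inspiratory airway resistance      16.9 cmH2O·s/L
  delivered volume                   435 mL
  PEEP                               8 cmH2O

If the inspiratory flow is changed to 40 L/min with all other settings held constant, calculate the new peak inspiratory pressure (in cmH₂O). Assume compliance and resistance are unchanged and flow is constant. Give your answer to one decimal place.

28.3

Flow: 32 L/min ÷ 60 = 0.5333 L/s.
New flow: 40 L/min ÷ 60 = 0.6667 L/s.
PIP = Vt/C + R·V̇ + PEEP (constant-flow equation of motion).
Only the resistive term changes: ΔPIP = R × ΔV̇ = 16.9 × (0.6667 − 0.5333) = 16.9 × 0.1334 = 2.254 cmH2O.
Original PIP = 435/48.3 + 16.9×0.5333 + 8 = 26.019 cmH2O; new PIP = 26.019 + (2.254) = 28.273 cmH2O.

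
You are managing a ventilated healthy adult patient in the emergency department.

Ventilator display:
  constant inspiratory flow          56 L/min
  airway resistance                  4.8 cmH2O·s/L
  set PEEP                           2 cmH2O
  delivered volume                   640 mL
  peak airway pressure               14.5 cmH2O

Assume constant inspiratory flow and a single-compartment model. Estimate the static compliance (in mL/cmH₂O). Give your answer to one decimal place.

Flow: 56 L/min ÷ 60 = 0.9333 L/s.
Equation of motion (constant flow): PIP = Vt/C + R·V̇ + PEEP.
Vt/C = PIP − R·V̇ − PEEP = 14.5 − 4.8×0.9333 − 2 = 14.5 − 4.48 − 2 = 8.02 cmH2O.
C = Vt / 8.02 = 640 / 8.02 = 79.8 mL/cmH2O.

79.8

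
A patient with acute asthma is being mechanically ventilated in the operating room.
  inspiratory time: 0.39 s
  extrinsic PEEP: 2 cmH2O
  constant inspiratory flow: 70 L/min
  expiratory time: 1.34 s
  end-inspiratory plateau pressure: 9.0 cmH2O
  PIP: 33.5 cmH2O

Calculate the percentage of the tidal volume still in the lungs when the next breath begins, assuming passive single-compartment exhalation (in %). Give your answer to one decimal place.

Flow: 70 L/min ÷ 60 = 1.1667 L/s.
Vt = flow × Ti = 1.1667 L/s × 0.39 s × 1000 mL/L = 455.01 mL.
R = (PIP − Pplat)/V̇ = (33.5 − 9.0) / 1.1667 = 24.5/1.1667 = 20.999 cmH2O·s/L.
C = Vt/(Pplat − PEEP) = 455.01 / (9.0 − 2) = 455.01/7.0 = 65.001 mL/cmH2O.
τ = R × C = 20.999 × 0.065 L/cmH2O = 1.365 s.
Fraction remaining at end-expiration = e^(−Te/τ) = e^(−1.34/1.365) = 0.3747 → 37.47%.

37.5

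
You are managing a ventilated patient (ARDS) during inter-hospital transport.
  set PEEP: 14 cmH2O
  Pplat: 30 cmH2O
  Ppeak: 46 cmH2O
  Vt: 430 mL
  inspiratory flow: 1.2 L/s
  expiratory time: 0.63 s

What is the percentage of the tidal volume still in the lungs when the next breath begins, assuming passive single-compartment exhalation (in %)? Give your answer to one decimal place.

17.2

R = (PIP − Pplat)/V̇ = (46 − 30) / 1.2 = 16.0/1.2 = 13.333 cmH2O·s/L.
C = Vt/(Pplat − PEEP) = 430.0 / (30 − 14) = 430.0/16.0 = 26.875 mL/cmH2O.
τ = R × C = 13.333 × 0.02688 L/cmH2O = 0.3584 s.
Fraction remaining at end-expiration = e^(−Te/τ) = e^(−0.63/0.3584) = 0.1724 → 17.24%.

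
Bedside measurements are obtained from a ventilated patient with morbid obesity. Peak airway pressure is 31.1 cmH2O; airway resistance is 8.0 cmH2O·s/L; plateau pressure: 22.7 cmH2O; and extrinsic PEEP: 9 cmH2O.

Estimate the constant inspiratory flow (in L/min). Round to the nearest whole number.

63

flow = (PIP − Pplat) / Raw = (31.1 − 22.7) / 8.0 = 1.05 L/s × 60 = 63.0 L/min.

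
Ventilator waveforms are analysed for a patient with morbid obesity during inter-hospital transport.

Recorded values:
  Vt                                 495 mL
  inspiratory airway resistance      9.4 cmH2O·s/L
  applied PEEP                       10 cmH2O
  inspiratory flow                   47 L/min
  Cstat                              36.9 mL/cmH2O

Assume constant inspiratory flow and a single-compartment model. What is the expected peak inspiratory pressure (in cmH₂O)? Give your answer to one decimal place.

Flow: 47 L/min ÷ 60 = 0.7833 L/s.
Equation of motion (constant flow): PIP = Vt/C + R·V̇ + PEEP.
PIP = 495/36.9 + 9.4×0.7833 + 10 = 13.415 + 7.363 + 10 = 30.778 cmH2O.

30.8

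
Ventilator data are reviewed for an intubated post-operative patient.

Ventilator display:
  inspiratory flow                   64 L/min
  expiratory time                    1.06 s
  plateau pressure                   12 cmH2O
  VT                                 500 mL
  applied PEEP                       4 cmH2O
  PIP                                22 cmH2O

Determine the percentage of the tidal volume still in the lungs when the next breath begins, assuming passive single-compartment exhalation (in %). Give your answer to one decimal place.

16.4

Flow: 64 L/min ÷ 60 = 1.0667 L/s.
R = (PIP − Pplat)/V̇ = (22 − 12) / 1.0667 = 10.0/1.0667 = 9.375 cmH2O·s/L.
C = Vt/(Pplat − PEEP) = 500.0 / (12 − 4) = 500.0/8.0 = 62.5 mL/cmH2O.
τ = R × C = 9.375 × 0.0625 L/cmH2O = 0.5859 s.
Fraction remaining at end-expiration = e^(−Te/τ) = e^(−1.06/0.5859) = 0.1638 → 16.38%.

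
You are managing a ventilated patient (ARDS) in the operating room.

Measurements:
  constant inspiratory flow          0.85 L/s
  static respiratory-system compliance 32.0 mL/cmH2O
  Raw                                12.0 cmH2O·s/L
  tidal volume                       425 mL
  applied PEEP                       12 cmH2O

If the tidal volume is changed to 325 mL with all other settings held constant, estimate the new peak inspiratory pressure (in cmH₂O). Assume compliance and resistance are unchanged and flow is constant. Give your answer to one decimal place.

32.4

PIP = Vt/C + R·V̇ + PEEP (constant-flow equation of motion).
Only the elastic term changes: ΔPIP = ΔVt / C = (325 − 425) / 32.0 = -3.125 cmH2O.
Original PIP = 425/32.0 + 12.0×0.85 + 12 = 35.481 cmH2O; new PIP = 35.481 + (-3.125) = 32.356 cmH2O.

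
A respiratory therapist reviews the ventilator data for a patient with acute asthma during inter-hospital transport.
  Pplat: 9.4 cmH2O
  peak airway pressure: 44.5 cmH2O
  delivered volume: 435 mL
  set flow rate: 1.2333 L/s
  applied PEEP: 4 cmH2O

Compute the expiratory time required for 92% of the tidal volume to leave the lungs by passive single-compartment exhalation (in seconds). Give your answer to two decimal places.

R = (PIP − Pplat)/V̇ = (44.5 − 9.4) / 1.2333 = 35.1/1.2333 = 28.46 cmH2O·s/L.
C = Vt/(Pplat − PEEP) = 435.0 / (9.4 − 4) = 435.0/5.4 = 80.556 mL/cmH2O.
τ = R × C = 28.46 × 0.08056 L/cmH2O = 2.293 s.
t = −τ·ln(1 − 0.92) = −2.293·ln(0.08) = 5.791 s.

5.79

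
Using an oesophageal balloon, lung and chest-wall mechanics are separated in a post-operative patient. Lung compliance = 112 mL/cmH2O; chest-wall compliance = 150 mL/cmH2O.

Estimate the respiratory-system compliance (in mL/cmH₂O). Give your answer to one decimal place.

Lung and chest wall are elastances in series: 1/Crs = 1/CL + 1/Ccw.
1/Crs = 1/112 + 1/150 = 0.0156.
Crs = 64.103 mL/cmH2O.

64.1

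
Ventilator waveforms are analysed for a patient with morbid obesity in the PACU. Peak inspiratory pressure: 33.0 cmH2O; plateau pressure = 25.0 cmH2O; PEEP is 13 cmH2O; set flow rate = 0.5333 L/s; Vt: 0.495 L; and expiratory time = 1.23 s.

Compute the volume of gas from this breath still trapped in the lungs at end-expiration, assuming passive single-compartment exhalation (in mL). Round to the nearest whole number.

R = (PIP − Pplat)/V̇ = (33.0 − 25.0) / 0.5333 = 8.0/0.5333 = 15.001 cmH2O·s/L.
C = Vt/(Pplat − PEEP) = 495.0 / (25.0 − 13) = 495.0/12.0 = 41.25 mL/cmH2O.
τ = R × C = 15.001 × 0.04125 L/cmH2O = 0.6188 s.
Fraction remaining = e^(−Te/τ) = e^(−1.23/0.6188) = 0.137.
Trapped volume = 495.0 × 0.137 = 67.815 mL.

68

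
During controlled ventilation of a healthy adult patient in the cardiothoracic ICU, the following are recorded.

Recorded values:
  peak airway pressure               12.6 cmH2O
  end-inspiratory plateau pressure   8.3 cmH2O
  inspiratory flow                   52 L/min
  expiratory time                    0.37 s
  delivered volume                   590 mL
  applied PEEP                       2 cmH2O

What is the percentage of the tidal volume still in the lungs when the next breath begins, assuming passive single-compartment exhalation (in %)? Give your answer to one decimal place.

Flow: 52 L/min ÷ 60 = 0.8667 L/s.
R = (PIP − Pplat)/V̇ = (12.6 − 8.3) / 0.8667 = 4.3/0.8667 = 4.961 cmH2O·s/L.
C = Vt/(Pplat − PEEP) = 590.0 / (8.3 − 2) = 590.0/6.3 = 93.651 mL/cmH2O.
τ = R × C = 4.961 × 0.09365 L/cmH2O = 0.4646 s.
Fraction remaining at end-expiration = e^(−Te/τ) = e^(−0.37/0.4646) = 0.451 → 45.1%.

45.1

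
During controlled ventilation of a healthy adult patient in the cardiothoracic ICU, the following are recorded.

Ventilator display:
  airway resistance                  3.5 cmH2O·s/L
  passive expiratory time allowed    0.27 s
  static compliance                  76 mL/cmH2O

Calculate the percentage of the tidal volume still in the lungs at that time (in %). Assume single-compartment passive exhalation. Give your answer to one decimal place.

τ = R × C = 3.5 × 76 mL/cmH2O = 3.5 × 0.076 L/cmH2O = 0.266 s.
Passive exhalation: V(t)/V₀ = e^(−t/τ) = e^(−0.27/0.266) = 0.3624.
Fraction remaining = 0.3624 → 36.24%.

36.2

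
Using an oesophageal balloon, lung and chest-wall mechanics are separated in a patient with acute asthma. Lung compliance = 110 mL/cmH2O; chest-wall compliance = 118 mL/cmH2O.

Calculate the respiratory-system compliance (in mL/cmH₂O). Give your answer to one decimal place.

56.9

Lung and chest wall are elastances in series: 1/Crs = 1/CL + 1/Ccw.
1/Crs = 1/110 + 1/118 = 0.01757.
Crs = 56.915 mL/cmH2O.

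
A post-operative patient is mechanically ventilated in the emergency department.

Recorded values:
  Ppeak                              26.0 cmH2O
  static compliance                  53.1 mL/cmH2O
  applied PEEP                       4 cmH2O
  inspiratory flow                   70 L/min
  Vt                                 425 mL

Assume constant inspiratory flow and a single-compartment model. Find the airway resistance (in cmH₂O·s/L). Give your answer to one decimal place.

Flow: 70 L/min ÷ 60 = 1.1667 L/s.
Equation of motion (constant flow): PIP = Vt/C + R·V̇ + PEEP.
R·V̇ = PIP − Vt/C − PEEP = 26.0 − 425/53.1 − 4 = 26.0 − 8.004 − 4 = 13.996 cmH2O.
R = 13.996 / 1.1667 = 11.996 cmH2O·s/L.

12.0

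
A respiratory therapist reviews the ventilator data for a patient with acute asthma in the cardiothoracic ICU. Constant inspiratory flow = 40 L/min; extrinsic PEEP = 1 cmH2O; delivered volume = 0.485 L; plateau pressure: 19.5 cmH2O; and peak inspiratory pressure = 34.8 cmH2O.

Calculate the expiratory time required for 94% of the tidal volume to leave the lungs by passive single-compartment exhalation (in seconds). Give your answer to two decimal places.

1.69

Flow: 40 L/min ÷ 60 = 0.6667 L/s.
R = (PIP − Pplat)/V̇ = (34.8 − 19.5) / 0.6667 = 15.3/0.6667 = 22.949 cmH2O·s/L.
C = Vt/(Pplat − PEEP) = 485.0 / (19.5 − 1) = 485.0/18.5 = 26.216 mL/cmH2O.
τ = R × C = 22.949 × 0.02622 L/cmH2O = 0.6017 s.
t = −τ·ln(1 − 0.94) = −0.6017·ln(0.06) = 1.693 s.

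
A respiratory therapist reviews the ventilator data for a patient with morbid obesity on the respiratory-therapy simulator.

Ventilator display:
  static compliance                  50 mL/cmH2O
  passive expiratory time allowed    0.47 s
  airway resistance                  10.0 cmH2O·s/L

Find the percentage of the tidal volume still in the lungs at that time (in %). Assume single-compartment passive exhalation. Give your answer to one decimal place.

τ = R × C = 10.0 × 50 mL/cmH2O = 10.0 × 0.050 L/cmH2O = 0.5 s.
Passive exhalation: V(t)/V₀ = e^(−t/τ) = e^(−0.47/0.5) = 0.3906.
Fraction remaining = 0.3906 → 39.06%.

39.1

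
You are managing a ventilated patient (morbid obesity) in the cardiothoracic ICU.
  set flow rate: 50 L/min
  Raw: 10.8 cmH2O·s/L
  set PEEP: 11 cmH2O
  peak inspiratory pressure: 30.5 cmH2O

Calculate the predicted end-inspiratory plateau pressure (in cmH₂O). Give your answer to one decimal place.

21.5

Flow: 50 L/min ÷ 60 = 0.8333 L/s.
Pplat = PIP − Raw × flow = 30.5 − 10.8 × 0.8333 = 30.5 − 9.0 = 21.5 cmH2O.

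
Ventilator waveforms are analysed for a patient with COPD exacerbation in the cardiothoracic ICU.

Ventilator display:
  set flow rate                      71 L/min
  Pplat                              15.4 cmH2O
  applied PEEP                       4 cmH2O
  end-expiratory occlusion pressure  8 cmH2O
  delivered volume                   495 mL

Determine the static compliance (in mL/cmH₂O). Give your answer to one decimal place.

66.9

End-expiratory occlusion gives total PEEP = 8 cmH2O (intrinsic PEEP = 8 − 4 = 4). Use total PEEP for the elastic gradient.
Cstat = Vt / (Pplat − PEEPtotal) = 495 / (15.4 − 8) = 495 / 7.4 = 66.892 mL/cmH2O.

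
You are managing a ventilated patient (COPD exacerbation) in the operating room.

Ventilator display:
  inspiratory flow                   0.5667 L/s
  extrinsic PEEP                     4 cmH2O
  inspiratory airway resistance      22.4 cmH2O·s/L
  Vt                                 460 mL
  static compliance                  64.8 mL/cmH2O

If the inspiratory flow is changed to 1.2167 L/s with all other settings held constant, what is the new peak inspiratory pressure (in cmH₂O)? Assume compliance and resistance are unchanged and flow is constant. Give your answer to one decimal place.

38.4

PIP = Vt/C + R·V̇ + PEEP (constant-flow equation of motion).
Only the resistive term changes: ΔPIP = R × ΔV̇ = 22.4 × (1.2167 − 0.5667) = 22.4 × 0.65 = 14.56 cmH2O.
Original PIP = 460/64.8 + 22.4×0.5667 + 4 = 23.793 cmH2O; new PIP = 23.793 + (14.56) = 38.353 cmH2O.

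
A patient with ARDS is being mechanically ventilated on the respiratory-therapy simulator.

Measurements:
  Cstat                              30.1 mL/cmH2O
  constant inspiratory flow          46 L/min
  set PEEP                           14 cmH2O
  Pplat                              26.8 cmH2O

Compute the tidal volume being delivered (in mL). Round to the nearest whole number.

Vt = Cstat × (Pplat − PEEP) = 30.1 × (26.8 − 14) = 30.1 × 12.8 = 385.28 mL.

385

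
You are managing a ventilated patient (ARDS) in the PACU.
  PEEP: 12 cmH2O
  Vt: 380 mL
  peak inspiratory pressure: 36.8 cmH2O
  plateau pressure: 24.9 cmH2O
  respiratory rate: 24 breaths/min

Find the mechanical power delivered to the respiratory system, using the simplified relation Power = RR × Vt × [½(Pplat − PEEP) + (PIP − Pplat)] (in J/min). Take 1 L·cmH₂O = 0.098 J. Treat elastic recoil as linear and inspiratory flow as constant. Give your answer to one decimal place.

16.4

Per-breath work = Vt × [½(Pplat−PEEP) + (PIP−Pplat)] = 0.380 × [0.5×12.9 + 11.9] = 0.380 × 18.35 = 6.973 L·cmH2O.
Power = 24 × 6.973 = 167.35 L·cmH2O/min.
× 0.098 J/(L·cmH2O) → 16.4 J/min.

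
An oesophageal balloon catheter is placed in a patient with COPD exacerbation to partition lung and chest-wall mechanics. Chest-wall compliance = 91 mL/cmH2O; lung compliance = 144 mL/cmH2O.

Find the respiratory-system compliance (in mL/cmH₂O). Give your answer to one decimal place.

Lung and chest wall are elastances in series: 1/Crs = 1/CL + 1/Ccw.
1/Crs = 1/144 + 1/91 = 0.01793.
Crs = 55.772 mL/cmH2O.

55.8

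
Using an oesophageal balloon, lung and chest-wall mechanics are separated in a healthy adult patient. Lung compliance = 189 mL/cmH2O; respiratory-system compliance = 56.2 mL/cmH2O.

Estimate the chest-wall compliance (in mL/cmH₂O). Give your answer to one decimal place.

80.0

1/Ccw = 1/Crs − 1/CL.
1/Ccw = 1/56.2 − 1/189 = 0.0125.
Ccw = 80.0 mL/cmH2O.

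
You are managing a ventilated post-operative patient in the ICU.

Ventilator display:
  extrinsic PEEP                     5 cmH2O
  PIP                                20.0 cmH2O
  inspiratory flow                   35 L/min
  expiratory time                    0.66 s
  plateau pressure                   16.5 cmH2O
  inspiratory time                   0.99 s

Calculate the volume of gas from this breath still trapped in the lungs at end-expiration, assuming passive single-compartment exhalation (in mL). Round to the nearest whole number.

Flow: 35 L/min ÷ 60 = 0.5833 L/s.
Vt = flow × Ti = 0.5833 L/s × 0.99 s × 1000 mL/L = 577.47 mL.
R = (PIP − Pplat)/V̇ = (20.0 − 16.5) / 0.5833 = 3.5/0.5833 = 6.0 cmH2O·s/L.
C = Vt/(Pplat − PEEP) = 577.47 / (16.5 − 5) = 577.47/11.5 = 50.215 mL/cmH2O.
τ = R × C = 6.0 × 0.05022 L/cmH2O = 0.3013 s.
Fraction remaining = e^(−Te/τ) = e^(−0.66/0.3013) = 0.1119.
Trapped volume = 577.47 × 0.1119 = 64.619 mL.

65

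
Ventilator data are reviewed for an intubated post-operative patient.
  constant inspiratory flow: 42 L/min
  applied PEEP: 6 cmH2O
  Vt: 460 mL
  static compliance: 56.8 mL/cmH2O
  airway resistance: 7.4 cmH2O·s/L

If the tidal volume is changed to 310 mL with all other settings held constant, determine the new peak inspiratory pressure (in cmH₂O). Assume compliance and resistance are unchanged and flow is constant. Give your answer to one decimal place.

Flow: 42 L/min ÷ 60 = 0.7 L/s.
PIP = Vt/C + R·V̇ + PEEP (constant-flow equation of motion).
Only the elastic term changes: ΔPIP = ΔVt / C = (310 − 460) / 56.8 = -2.641 cmH2O.
Original PIP = 460/56.8 + 7.4×0.7 + 6 = 19.279 cmH2O; new PIP = 19.279 + (-2.641) = 16.638 cmH2O.

16.6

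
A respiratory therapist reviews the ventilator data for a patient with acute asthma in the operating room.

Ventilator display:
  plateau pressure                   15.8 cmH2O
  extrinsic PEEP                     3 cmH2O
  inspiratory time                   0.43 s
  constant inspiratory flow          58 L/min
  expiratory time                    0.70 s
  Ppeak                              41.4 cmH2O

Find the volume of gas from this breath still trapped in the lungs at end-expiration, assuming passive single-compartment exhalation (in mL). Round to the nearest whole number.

184

Flow: 58 L/min ÷ 60 = 0.9667 L/s.
Vt = flow × Ti = 0.9667 L/s × 0.43 s × 1000 mL/L = 415.68 mL.
R = (PIP − Pplat)/V̇ = (41.4 − 15.8) / 0.9667 = 25.6/0.9667 = 26.482 cmH2O·s/L.
C = Vt/(Pplat − PEEP) = 415.68 / (15.8 − 3) = 415.68/12.8 = 32.475 mL/cmH2O.
τ = R × C = 26.482 × 0.03248 L/cmH2O = 0.8601 s.
Fraction remaining = e^(−Te/τ) = e^(−0.70/0.8601) = 0.4431.
Trapped volume = 415.68 × 0.4431 = 184.19 mL.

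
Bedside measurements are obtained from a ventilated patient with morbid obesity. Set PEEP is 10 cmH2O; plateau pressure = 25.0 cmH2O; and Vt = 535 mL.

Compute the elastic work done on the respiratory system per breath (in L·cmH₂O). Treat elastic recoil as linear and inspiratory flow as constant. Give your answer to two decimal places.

Elastic work ≈ ½ × (Pplat − PEEP) × Vt = 0.5 × (25.0 − 10) × 0.535 L = 0.5 × 15.0 × 0.535 = 4.013 L·cmH2O.

4.01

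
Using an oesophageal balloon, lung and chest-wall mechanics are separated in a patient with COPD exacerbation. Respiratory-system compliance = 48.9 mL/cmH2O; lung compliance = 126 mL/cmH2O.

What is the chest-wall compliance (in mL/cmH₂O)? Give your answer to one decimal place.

79.9

1/Ccw = 1/Crs − 1/CL.
1/Ccw = 1/48.9 − 1/126 = 0.01251.
Ccw = 79.936 mL/cmH2O.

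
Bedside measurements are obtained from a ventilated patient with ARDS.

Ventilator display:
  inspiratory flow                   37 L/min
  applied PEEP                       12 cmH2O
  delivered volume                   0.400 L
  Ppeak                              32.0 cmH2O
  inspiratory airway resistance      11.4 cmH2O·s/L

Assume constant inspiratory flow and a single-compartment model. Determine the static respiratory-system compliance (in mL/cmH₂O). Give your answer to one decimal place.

30.8

Flow: 37 L/min ÷ 60 = 0.6167 L/s.
Equation of motion (constant flow): PIP = Vt/C + R·V̇ + PEEP.
Vt/C = PIP − R·V̇ − PEEP = 32.0 − 11.4×0.6167 − 12 = 32.0 − 7.03 − 12 = 12.97 cmH2O.
C = Vt / 12.97 = 400 / 12.97 = 30.84 mL/cmH2O.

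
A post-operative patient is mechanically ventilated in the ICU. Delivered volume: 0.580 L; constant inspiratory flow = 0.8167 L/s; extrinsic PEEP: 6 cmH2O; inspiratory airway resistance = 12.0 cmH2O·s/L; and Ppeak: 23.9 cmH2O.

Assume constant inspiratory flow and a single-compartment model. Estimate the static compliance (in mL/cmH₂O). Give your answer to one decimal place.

71.6

Equation of motion (constant flow): PIP = Vt/C + R·V̇ + PEEP.
Vt/C = PIP − R·V̇ − PEEP = 23.9 − 12.0×0.8167 − 6 = 23.9 − 9.8 − 6 = 8.1 cmH2O.
C = Vt / 8.1 = 580 / 8.1 = 71.605 mL/cmH2O.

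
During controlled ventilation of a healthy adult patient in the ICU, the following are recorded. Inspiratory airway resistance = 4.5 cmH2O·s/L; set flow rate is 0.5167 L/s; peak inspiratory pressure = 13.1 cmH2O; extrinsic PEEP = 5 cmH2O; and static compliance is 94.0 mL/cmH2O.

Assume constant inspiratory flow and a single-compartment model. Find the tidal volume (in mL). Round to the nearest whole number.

543

Equation of motion (constant flow): PIP = Vt/C + R·V̇ + PEEP.
Vt/C = PIP − R·V̇ − PEEP = 13.1 − 2.325 − 5 = 5.775 cmH2O.
Vt = C × 5.775 = 94.0 × 5.775 = 542.85 mL.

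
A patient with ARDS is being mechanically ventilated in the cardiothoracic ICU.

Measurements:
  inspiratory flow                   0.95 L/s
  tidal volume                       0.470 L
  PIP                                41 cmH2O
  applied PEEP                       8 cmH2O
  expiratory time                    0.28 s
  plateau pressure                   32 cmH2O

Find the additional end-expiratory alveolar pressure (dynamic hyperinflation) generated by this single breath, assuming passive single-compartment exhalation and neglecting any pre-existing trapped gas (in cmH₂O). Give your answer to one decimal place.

5.3

R = (PIP − Pplat)/V̇ = (41 − 32) / 0.95 = 9.0/0.95 = 9.474 cmH2O·s/L.
C = Vt/(Pplat − PEEP) = 470.0 / (32 − 8) = 470.0/24.0 = 19.583 mL/cmH2O.
τ = R × C = 9.474 × 0.01958 L/cmH2O = 0.1855 s.
Fraction remaining = e^(−Te/τ) = e^(−0.28/0.1855) = 0.221; trapped volume = 470.0 × 0.221 = 103.87 mL.
Additional alveolar pressure from trapping ≈ V_trapped / C = 103.87 / 19.583 = 5.304 cmH2O.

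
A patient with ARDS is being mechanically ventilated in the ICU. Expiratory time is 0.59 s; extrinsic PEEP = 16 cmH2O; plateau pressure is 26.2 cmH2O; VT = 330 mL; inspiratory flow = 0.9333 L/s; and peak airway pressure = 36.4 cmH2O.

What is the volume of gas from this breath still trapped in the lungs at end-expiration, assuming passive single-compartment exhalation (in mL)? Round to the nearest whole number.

R = (PIP − Pplat)/V̇ = (36.4 − 26.2) / 0.9333 = 10.2/0.9333 = 10.929 cmH2O·s/L.
C = Vt/(Pplat − PEEP) = 330.0 / (26.2 − 16) = 330.0/10.2 = 32.353 mL/cmH2O.
τ = R × C = 10.929 × 0.03235 L/cmH2O = 0.3536 s.
Fraction remaining = e^(−Te/τ) = e^(−0.59/0.3536) = 0.1885.
Trapped volume = 330.0 × 0.1885 = 62.205 mL.

62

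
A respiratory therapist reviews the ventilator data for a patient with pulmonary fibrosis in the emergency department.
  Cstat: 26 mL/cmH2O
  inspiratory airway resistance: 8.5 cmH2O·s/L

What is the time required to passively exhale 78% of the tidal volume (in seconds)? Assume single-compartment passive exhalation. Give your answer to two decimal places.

τ = R × C = 8.5 × 26 mL/cmH2O = 8.5 × 0.026 L/cmH2O = 0.221 s.
Exhaled fraction f = 1 − e^(−t/τ) → t = −τ·ln(1 − f) = −0.221·ln(0.22) = 0.3346 s.

0.33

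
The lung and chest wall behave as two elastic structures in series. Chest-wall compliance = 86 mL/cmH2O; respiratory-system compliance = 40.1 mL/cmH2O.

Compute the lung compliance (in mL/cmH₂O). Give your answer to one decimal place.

1/CL = 1/Crs − 1/Ccw.
1/CL = 1/40.1 − 1/86 = 0.01331.
CL = 75.131 mL/cmH2O.

75.1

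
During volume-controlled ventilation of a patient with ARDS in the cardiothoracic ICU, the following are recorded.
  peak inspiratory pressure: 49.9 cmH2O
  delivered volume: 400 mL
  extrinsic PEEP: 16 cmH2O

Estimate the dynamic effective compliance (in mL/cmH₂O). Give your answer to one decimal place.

Dynamic compliance = Vt / (PIP − PEEP) = 400 / (49.9 − 16) = 400 / 33.9 = 11.799 mL/cmH2O.

11.8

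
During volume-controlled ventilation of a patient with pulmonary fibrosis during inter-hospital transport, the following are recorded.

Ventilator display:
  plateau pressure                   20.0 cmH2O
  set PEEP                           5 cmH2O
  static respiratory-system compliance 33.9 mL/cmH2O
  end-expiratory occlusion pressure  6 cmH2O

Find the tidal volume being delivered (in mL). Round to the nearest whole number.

475

End-expiratory occlusion gives total PEEP = 6 cmH2O (intrinsic PEEP = 6 − 5 = 1). Use total PEEP for the elastic gradient.
Vt = Cstat × (Pplat − PEEPtotal) = 33.9 × (20.0 − 6) = 33.9 × 14.0 = 474.6 mL.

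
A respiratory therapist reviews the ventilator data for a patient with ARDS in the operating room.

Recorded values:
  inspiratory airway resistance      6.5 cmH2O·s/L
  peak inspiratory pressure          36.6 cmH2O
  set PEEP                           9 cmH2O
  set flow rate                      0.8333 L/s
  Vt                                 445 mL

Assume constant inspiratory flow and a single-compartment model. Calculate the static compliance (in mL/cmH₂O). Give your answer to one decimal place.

Equation of motion (constant flow): PIP = Vt/C + R·V̇ + PEEP.
Vt/C = PIP − R·V̇ − PEEP = 36.6 − 6.5×0.8333 − 9 = 36.6 − 5.416 − 9 = 22.184 cmH2O.
C = Vt / 22.184 = 445 / 22.184 = 20.06 mL/cmH2O.

20.1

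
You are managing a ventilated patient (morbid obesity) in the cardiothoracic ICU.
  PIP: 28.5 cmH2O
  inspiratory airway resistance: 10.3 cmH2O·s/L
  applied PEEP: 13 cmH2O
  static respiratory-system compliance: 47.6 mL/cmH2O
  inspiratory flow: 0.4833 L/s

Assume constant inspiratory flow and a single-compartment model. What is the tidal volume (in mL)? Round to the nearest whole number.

501

Equation of motion (constant flow): PIP = Vt/C + R·V̇ + PEEP.
Vt/C = PIP − R·V̇ − PEEP = 28.5 − 4.978 − 13 = 10.522 cmH2O.
Vt = C × 10.522 = 47.6 × 10.522 = 500.85 mL.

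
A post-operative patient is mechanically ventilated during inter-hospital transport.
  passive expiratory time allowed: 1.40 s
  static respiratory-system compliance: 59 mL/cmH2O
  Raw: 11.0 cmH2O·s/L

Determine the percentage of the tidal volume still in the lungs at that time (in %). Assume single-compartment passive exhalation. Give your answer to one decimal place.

τ = R × C = 11.0 × 59 mL/cmH2O = 11.0 × 0.059 L/cmH2O = 0.649 s.
Passive exhalation: V(t)/V₀ = e^(−t/τ) = e^(−1.40/0.649) = 0.1157.
Fraction remaining = 0.1157 → 11.57%.

11.6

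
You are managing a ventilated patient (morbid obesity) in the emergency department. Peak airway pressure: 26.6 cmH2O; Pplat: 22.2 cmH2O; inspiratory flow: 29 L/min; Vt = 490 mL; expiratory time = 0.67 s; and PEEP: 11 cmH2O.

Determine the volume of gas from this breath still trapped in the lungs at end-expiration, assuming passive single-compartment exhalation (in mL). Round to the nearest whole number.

91

Flow: 29 L/min ÷ 60 = 0.4833 L/s.
R = (PIP − Pplat)/V̇ = (26.6 − 22.2) / 0.4833 = 4.4/0.4833 = 9.104 cmH2O·s/L.
C = Vt/(Pplat − PEEP) = 490.0 / (22.2 − 11) = 490.0/11.2 = 43.75 mL/cmH2O.
τ = R × C = 9.104 × 0.04375 L/cmH2O = 0.3983 s.
Fraction remaining = e^(−Te/τ) = e^(−0.67/0.3983) = 0.186.
Trapped volume = 490.0 × 0.186 = 91.14 mL.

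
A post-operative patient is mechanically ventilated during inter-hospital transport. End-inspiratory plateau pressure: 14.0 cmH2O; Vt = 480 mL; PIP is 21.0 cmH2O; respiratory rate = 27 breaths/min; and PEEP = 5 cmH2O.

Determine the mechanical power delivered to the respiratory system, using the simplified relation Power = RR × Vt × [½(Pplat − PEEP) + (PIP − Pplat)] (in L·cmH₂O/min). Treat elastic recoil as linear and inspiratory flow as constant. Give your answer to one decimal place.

Per-breath work = Vt × [½(Pplat−PEEP) + (PIP−Pplat)] = 0.480 × [0.5×9.0 + 7.0] = 0.480 × 11.5 = 5.52 L·cmH2O.
Power = 27 × 5.52 = 149.04 L·cmH2O/min.

149.0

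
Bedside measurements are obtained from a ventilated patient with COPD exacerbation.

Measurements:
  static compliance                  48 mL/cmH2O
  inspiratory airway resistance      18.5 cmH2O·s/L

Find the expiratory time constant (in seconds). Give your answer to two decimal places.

0.89

τ = R × C = 18.5 × 48 mL/cmH2O = 18.5 × 0.048 L/cmH2O = 0.888 s.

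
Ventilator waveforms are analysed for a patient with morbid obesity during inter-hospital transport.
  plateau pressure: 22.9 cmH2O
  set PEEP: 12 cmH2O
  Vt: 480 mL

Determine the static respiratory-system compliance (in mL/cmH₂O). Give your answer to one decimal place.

44.0

Cstat = Vt / (Pplat − PEEP) = 480 / (22.9 − 12) = 480 / 10.9 = 44.037 mL/cmH2O.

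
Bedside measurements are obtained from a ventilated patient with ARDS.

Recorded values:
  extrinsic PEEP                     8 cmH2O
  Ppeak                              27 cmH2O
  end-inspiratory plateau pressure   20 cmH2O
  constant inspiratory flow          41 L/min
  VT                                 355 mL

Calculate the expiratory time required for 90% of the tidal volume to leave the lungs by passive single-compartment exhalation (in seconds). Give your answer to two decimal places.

0.70

Flow: 41 L/min ÷ 60 = 0.6833 L/s.
R = (PIP − Pplat)/V̇ = (27 − 20) / 0.6833 = 7.0/0.6833 = 10.244 cmH2O·s/L.
C = Vt/(Pplat − PEEP) = 355.0 / (20 − 8) = 355.0/12.0 = 29.583 mL/cmH2O.
τ = R × C = 10.244 × 0.02958 L/cmH2O = 0.303 s.
t = −τ·ln(1 − 0.90) = −0.303·ln(0.1) = 0.6977 s.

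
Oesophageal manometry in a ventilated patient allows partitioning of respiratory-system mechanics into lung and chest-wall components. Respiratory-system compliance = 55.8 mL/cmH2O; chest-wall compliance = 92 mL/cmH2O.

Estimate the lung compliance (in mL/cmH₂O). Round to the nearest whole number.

142

1/CL = 1/Crs − 1/Ccw.
1/CL = 1/55.8 − 1/92 = 0.007052.
CL = 141.8 mL/cmH2O.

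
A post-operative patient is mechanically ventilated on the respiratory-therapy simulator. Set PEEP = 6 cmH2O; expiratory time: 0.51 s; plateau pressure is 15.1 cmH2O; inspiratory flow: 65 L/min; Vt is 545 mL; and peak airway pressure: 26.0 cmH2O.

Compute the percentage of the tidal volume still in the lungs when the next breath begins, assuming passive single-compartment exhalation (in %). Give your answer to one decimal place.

Flow: 65 L/min ÷ 60 = 1.0833 L/s.
R = (PIP − Pplat)/V̇ = (26.0 − 15.1) / 1.0833 = 10.9/1.0833 = 10.062 cmH2O·s/L.
C = Vt/(Pplat − PEEP) = 545.0 / (15.1 − 6) = 545.0/9.1 = 59.89 mL/cmH2O.
τ = R × C = 10.062 × 0.05989 L/cmH2O = 0.6026 s.
Fraction remaining at end-expiration = e^(−Te/τ) = e^(−0.51/0.6026) = 0.429 → 42.9%.

42.9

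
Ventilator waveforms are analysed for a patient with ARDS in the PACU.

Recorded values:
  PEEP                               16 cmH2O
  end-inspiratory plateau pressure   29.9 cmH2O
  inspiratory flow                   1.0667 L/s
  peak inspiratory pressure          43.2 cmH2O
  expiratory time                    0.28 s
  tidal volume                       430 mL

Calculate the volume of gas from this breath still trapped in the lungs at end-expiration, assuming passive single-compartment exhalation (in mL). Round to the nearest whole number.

R = (PIP − Pplat)/V̇ = (43.2 − 29.9) / 1.0667 = 13.3/1.0667 = 12.468 cmH2O·s/L.
C = Vt/(Pplat − PEEP) = 430.0 / (29.9 − 16) = 430.0/13.9 = 30.935 mL/cmH2O.
τ = R × C = 12.468 × 0.03094 L/cmH2O = 0.3858 s.
Fraction remaining = e^(−Te/τ) = e^(−0.28/0.3858) = 0.484.
Trapped volume = 430.0 × 0.484 = 208.12 mL.

208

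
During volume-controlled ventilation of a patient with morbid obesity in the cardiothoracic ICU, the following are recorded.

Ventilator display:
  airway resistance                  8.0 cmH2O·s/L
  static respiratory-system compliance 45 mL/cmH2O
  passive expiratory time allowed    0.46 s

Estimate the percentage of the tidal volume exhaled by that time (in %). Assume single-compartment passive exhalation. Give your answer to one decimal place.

τ = R × C = 8.0 × 45 mL/cmH2O = 8.0 × 0.045 L/cmH2O = 0.36 s.
Passive exhalation: V(t)/V₀ = e^(−t/τ) = e^(−0.46/0.36) = 0.2787.
Fraction exhaled = 1 − 0.2787 = 0.7213 → 72.13%.

72.1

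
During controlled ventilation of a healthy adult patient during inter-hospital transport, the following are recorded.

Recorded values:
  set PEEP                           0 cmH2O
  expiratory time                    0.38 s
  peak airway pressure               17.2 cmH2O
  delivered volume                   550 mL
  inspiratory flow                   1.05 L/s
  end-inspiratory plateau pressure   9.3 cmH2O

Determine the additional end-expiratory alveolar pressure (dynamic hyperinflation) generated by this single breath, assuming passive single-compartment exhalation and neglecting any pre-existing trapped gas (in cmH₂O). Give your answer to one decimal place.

R = (PIP − Pplat)/V̇ = (17.2 − 9.3) / 1.05 = 7.9/1.05 = 7.524 cmH2O·s/L.
C = Vt/(Pplat − PEEP) = 550.0 / (9.3 − 0) = 550.0/9.3 = 59.14 mL/cmH2O.
τ = R × C = 7.524 × 0.05914 L/cmH2O = 0.445 s.
Fraction remaining = e^(−Te/τ) = e^(−0.38/0.445) = 0.4257; trapped volume = 550.0 × 0.4257 = 234.14 mL.
Additional alveolar pressure from trapping ≈ V_trapped / C = 234.14 / 59.14 = 3.959 cmH2O.

4.0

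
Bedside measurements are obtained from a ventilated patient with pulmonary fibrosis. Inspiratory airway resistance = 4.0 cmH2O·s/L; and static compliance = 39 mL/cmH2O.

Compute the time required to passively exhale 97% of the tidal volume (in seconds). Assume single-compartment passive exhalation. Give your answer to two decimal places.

0.55

τ = R × C = 4.0 × 39 mL/cmH2O = 4.0 × 0.039 L/cmH2O = 0.156 s.
Exhaled fraction f = 1 − e^(−t/τ) → t = −τ·ln(1 − f) = −0.156·ln(0.03) = 0.547 s.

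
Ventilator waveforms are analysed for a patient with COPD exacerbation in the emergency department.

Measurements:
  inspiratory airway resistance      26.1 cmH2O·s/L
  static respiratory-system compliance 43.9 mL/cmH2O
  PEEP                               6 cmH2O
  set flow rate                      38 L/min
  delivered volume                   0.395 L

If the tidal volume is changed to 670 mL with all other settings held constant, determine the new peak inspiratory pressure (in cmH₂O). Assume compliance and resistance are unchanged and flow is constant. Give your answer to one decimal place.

Flow: 38 L/min ÷ 60 = 0.6333 L/s.
PIP = Vt/C + R·V̇ + PEEP (constant-flow equation of motion).
Only the elastic term changes: ΔPIP = ΔVt / C = (670 − 395) / 43.9 = 6.264 cmH2O.
Original PIP = 395/43.9 + 26.1×0.6333 + 6 = 31.527 cmH2O; new PIP = 31.527 + (6.264) = 37.791 cmH2O.

37.8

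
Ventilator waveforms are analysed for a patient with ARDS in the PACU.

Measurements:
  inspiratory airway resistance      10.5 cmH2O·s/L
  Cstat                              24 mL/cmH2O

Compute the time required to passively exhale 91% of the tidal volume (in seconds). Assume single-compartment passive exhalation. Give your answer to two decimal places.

0.61

τ = R × C = 10.5 × 24 mL/cmH2O = 10.5 × 0.024 L/cmH2O = 0.252 s.
Exhaled fraction f = 1 − e^(−t/τ) → t = −τ·ln(1 − f) = −0.252·ln(0.09) = 0.6068 s.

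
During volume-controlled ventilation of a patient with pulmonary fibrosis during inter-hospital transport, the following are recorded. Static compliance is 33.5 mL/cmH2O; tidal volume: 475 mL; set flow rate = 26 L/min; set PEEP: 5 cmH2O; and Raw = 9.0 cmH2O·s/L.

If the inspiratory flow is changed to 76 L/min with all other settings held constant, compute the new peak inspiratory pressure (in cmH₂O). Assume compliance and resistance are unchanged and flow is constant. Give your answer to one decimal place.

30.6

Flow: 26 L/min ÷ 60 = 0.4333 L/s.
New flow: 76 L/min ÷ 60 = 1.2667 L/s.
PIP = Vt/C + R·V̇ + PEEP (constant-flow equation of motion).
Only the resistive term changes: ΔPIP = R × ΔV̇ = 9.0 × (1.2667 − 0.4333) = 9.0 × 0.8334 = 7.501 cmH2O.
Original PIP = 475/33.5 + 9.0×0.4333 + 5 = 23.079 cmH2O; new PIP = 23.079 + (7.501) = 30.58 cmH2O.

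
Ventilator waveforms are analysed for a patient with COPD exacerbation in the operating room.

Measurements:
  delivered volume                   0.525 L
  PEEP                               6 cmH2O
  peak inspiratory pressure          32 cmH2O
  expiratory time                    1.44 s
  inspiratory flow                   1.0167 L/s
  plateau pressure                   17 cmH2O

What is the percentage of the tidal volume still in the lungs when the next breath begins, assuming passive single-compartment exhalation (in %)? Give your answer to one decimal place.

12.9

R = (PIP − Pplat)/V̇ = (32 − 17) / 1.0167 = 15.0/1.0167 = 14.754 cmH2O·s/L.
C = Vt/(Pplat − PEEP) = 525.0 / (17 − 6) = 525.0/11.0 = 47.727 mL/cmH2O.
τ = R × C = 14.754 × 0.04773 L/cmH2O = 0.7042 s.
Fraction remaining at end-expiration = e^(−Te/τ) = e^(−1.44/0.7042) = 0.1294 → 12.94%.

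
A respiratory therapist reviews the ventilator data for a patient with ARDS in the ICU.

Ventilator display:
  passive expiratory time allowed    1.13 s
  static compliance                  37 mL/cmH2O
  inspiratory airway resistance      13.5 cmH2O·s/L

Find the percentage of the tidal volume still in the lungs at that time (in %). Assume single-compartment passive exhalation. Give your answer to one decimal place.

10.4

τ = R × C = 13.5 × 37 mL/cmH2O = 13.5 × 0.037 L/cmH2O = 0.4995 s.
Passive exhalation: V(t)/V₀ = e^(−t/τ) = e^(−1.13/0.4995) = 0.1041.
Fraction remaining = 0.1041 → 10.41%.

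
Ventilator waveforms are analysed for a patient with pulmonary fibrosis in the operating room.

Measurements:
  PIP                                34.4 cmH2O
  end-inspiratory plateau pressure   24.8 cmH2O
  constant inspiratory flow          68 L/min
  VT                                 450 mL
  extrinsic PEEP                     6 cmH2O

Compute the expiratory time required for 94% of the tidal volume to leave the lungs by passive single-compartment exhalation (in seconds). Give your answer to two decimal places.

Flow: 68 L/min ÷ 60 = 1.1333 L/s.
R = (PIP − Pplat)/V̇ = (34.4 − 24.8) / 1.1333 = 9.6/1.1333 = 8.471 cmH2O·s/L.
C = Vt/(Pplat − PEEP) = 450.0 / (24.8 − 6) = 450.0/18.8 = 23.936 mL/cmH2O.
τ = R × C = 8.471 × 0.02394 L/cmH2O = 0.2028 s.
t = −τ·ln(1 − 0.94) = −0.2028·ln(0.06) = 0.5706 s.

0.57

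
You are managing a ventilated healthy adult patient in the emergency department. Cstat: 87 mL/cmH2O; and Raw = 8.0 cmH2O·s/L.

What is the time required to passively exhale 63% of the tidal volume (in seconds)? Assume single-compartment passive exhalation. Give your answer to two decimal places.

τ = R × C = 8.0 × 87 mL/cmH2O = 8.0 × 0.087 L/cmH2O = 0.696 s.
Exhaled fraction f = 1 − e^(−t/τ) → t = −τ·ln(1 − f) = −0.696·ln(0.37) = 0.692 s.

0.69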